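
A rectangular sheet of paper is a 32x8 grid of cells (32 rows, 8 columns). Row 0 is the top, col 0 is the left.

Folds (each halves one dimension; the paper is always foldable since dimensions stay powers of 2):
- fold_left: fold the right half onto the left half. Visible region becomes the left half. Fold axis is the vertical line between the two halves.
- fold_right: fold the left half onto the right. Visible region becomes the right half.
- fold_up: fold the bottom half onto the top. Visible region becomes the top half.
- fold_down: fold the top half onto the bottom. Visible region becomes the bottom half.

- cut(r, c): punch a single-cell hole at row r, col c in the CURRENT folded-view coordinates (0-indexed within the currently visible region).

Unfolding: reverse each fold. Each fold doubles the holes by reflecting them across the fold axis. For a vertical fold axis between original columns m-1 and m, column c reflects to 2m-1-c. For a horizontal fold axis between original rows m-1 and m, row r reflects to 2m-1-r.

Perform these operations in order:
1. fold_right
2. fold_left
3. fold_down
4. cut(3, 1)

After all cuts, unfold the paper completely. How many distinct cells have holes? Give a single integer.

Op 1 fold_right: fold axis v@4; visible region now rows[0,32) x cols[4,8) = 32x4
Op 2 fold_left: fold axis v@6; visible region now rows[0,32) x cols[4,6) = 32x2
Op 3 fold_down: fold axis h@16; visible region now rows[16,32) x cols[4,6) = 16x2
Op 4 cut(3, 1): punch at orig (19,5); cuts so far [(19, 5)]; region rows[16,32) x cols[4,6) = 16x2
Unfold 1 (reflect across h@16): 2 holes -> [(12, 5), (19, 5)]
Unfold 2 (reflect across v@6): 4 holes -> [(12, 5), (12, 6), (19, 5), (19, 6)]
Unfold 3 (reflect across v@4): 8 holes -> [(12, 1), (12, 2), (12, 5), (12, 6), (19, 1), (19, 2), (19, 5), (19, 6)]

Answer: 8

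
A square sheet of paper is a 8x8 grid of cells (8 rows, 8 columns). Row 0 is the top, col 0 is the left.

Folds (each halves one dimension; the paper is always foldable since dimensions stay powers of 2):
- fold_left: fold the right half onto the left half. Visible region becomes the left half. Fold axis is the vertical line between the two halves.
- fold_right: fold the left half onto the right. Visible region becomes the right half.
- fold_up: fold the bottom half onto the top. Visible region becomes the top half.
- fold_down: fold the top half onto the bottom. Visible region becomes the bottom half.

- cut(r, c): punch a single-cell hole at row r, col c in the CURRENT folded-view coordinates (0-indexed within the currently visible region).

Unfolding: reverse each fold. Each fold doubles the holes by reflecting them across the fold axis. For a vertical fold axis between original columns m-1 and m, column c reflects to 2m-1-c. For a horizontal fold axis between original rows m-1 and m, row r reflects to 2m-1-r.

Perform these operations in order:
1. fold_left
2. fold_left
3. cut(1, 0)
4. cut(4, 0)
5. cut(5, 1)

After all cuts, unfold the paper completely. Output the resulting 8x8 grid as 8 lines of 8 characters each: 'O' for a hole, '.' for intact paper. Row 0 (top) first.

Answer: ........
O..OO..O
........
........
O..OO..O
.OO..OO.
........
........

Derivation:
Op 1 fold_left: fold axis v@4; visible region now rows[0,8) x cols[0,4) = 8x4
Op 2 fold_left: fold axis v@2; visible region now rows[0,8) x cols[0,2) = 8x2
Op 3 cut(1, 0): punch at orig (1,0); cuts so far [(1, 0)]; region rows[0,8) x cols[0,2) = 8x2
Op 4 cut(4, 0): punch at orig (4,0); cuts so far [(1, 0), (4, 0)]; region rows[0,8) x cols[0,2) = 8x2
Op 5 cut(5, 1): punch at orig (5,1); cuts so far [(1, 0), (4, 0), (5, 1)]; region rows[0,8) x cols[0,2) = 8x2
Unfold 1 (reflect across v@2): 6 holes -> [(1, 0), (1, 3), (4, 0), (4, 3), (5, 1), (5, 2)]
Unfold 2 (reflect across v@4): 12 holes -> [(1, 0), (1, 3), (1, 4), (1, 7), (4, 0), (4, 3), (4, 4), (4, 7), (5, 1), (5, 2), (5, 5), (5, 6)]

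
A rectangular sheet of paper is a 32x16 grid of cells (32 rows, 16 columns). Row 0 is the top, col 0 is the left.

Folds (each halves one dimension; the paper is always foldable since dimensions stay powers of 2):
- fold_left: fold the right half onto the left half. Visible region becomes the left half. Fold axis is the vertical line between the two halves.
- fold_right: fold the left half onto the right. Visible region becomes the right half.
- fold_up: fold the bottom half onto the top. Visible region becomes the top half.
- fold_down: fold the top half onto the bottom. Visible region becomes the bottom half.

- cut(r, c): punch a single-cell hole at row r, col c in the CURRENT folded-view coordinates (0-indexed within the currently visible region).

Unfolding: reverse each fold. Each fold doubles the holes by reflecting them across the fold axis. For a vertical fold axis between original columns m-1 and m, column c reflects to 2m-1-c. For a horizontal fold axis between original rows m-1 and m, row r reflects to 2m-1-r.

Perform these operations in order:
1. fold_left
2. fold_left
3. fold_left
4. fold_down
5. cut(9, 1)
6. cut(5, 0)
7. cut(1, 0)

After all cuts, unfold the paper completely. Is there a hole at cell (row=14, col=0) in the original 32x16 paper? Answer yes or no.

Op 1 fold_left: fold axis v@8; visible region now rows[0,32) x cols[0,8) = 32x8
Op 2 fold_left: fold axis v@4; visible region now rows[0,32) x cols[0,4) = 32x4
Op 3 fold_left: fold axis v@2; visible region now rows[0,32) x cols[0,2) = 32x2
Op 4 fold_down: fold axis h@16; visible region now rows[16,32) x cols[0,2) = 16x2
Op 5 cut(9, 1): punch at orig (25,1); cuts so far [(25, 1)]; region rows[16,32) x cols[0,2) = 16x2
Op 6 cut(5, 0): punch at orig (21,0); cuts so far [(21, 0), (25, 1)]; region rows[16,32) x cols[0,2) = 16x2
Op 7 cut(1, 0): punch at orig (17,0); cuts so far [(17, 0), (21, 0), (25, 1)]; region rows[16,32) x cols[0,2) = 16x2
Unfold 1 (reflect across h@16): 6 holes -> [(6, 1), (10, 0), (14, 0), (17, 0), (21, 0), (25, 1)]
Unfold 2 (reflect across v@2): 12 holes -> [(6, 1), (6, 2), (10, 0), (10, 3), (14, 0), (14, 3), (17, 0), (17, 3), (21, 0), (21, 3), (25, 1), (25, 2)]
Unfold 3 (reflect across v@4): 24 holes -> [(6, 1), (6, 2), (6, 5), (6, 6), (10, 0), (10, 3), (10, 4), (10, 7), (14, 0), (14, 3), (14, 4), (14, 7), (17, 0), (17, 3), (17, 4), (17, 7), (21, 0), (21, 3), (21, 4), (21, 7), (25, 1), (25, 2), (25, 5), (25, 6)]
Unfold 4 (reflect across v@8): 48 holes -> [(6, 1), (6, 2), (6, 5), (6, 6), (6, 9), (6, 10), (6, 13), (6, 14), (10, 0), (10, 3), (10, 4), (10, 7), (10, 8), (10, 11), (10, 12), (10, 15), (14, 0), (14, 3), (14, 4), (14, 7), (14, 8), (14, 11), (14, 12), (14, 15), (17, 0), (17, 3), (17, 4), (17, 7), (17, 8), (17, 11), (17, 12), (17, 15), (21, 0), (21, 3), (21, 4), (21, 7), (21, 8), (21, 11), (21, 12), (21, 15), (25, 1), (25, 2), (25, 5), (25, 6), (25, 9), (25, 10), (25, 13), (25, 14)]
Holes: [(6, 1), (6, 2), (6, 5), (6, 6), (6, 9), (6, 10), (6, 13), (6, 14), (10, 0), (10, 3), (10, 4), (10, 7), (10, 8), (10, 11), (10, 12), (10, 15), (14, 0), (14, 3), (14, 4), (14, 7), (14, 8), (14, 11), (14, 12), (14, 15), (17, 0), (17, 3), (17, 4), (17, 7), (17, 8), (17, 11), (17, 12), (17, 15), (21, 0), (21, 3), (21, 4), (21, 7), (21, 8), (21, 11), (21, 12), (21, 15), (25, 1), (25, 2), (25, 5), (25, 6), (25, 9), (25, 10), (25, 13), (25, 14)]

Answer: yes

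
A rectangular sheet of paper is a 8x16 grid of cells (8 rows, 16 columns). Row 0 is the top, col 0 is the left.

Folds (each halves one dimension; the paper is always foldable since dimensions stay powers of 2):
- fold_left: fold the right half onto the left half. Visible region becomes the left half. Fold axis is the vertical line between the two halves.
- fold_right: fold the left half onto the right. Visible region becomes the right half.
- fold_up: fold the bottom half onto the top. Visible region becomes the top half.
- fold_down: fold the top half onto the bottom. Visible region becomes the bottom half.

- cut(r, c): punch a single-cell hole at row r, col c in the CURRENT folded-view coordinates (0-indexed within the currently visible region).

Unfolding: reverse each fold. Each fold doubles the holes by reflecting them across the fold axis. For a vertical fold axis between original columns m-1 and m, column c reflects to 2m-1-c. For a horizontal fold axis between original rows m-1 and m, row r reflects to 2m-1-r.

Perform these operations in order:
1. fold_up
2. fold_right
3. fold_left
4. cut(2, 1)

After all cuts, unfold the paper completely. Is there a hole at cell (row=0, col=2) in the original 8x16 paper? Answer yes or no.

Op 1 fold_up: fold axis h@4; visible region now rows[0,4) x cols[0,16) = 4x16
Op 2 fold_right: fold axis v@8; visible region now rows[0,4) x cols[8,16) = 4x8
Op 3 fold_left: fold axis v@12; visible region now rows[0,4) x cols[8,12) = 4x4
Op 4 cut(2, 1): punch at orig (2,9); cuts so far [(2, 9)]; region rows[0,4) x cols[8,12) = 4x4
Unfold 1 (reflect across v@12): 2 holes -> [(2, 9), (2, 14)]
Unfold 2 (reflect across v@8): 4 holes -> [(2, 1), (2, 6), (2, 9), (2, 14)]
Unfold 3 (reflect across h@4): 8 holes -> [(2, 1), (2, 6), (2, 9), (2, 14), (5, 1), (5, 6), (5, 9), (5, 14)]
Holes: [(2, 1), (2, 6), (2, 9), (2, 14), (5, 1), (5, 6), (5, 9), (5, 14)]

Answer: no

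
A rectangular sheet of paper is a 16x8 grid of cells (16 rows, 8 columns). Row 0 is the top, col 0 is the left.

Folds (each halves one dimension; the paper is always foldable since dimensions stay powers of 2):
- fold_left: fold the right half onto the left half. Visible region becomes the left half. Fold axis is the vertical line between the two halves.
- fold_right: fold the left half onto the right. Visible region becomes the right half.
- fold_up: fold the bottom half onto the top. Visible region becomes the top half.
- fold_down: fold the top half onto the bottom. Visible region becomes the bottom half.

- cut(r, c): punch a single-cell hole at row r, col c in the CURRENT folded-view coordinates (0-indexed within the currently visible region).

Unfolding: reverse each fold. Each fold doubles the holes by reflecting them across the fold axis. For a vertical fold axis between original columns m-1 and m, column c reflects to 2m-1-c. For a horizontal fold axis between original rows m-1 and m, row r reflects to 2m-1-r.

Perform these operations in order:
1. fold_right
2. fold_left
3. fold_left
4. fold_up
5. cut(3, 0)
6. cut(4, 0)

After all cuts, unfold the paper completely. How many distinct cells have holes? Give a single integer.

Answer: 32

Derivation:
Op 1 fold_right: fold axis v@4; visible region now rows[0,16) x cols[4,8) = 16x4
Op 2 fold_left: fold axis v@6; visible region now rows[0,16) x cols[4,6) = 16x2
Op 3 fold_left: fold axis v@5; visible region now rows[0,16) x cols[4,5) = 16x1
Op 4 fold_up: fold axis h@8; visible region now rows[0,8) x cols[4,5) = 8x1
Op 5 cut(3, 0): punch at orig (3,4); cuts so far [(3, 4)]; region rows[0,8) x cols[4,5) = 8x1
Op 6 cut(4, 0): punch at orig (4,4); cuts so far [(3, 4), (4, 4)]; region rows[0,8) x cols[4,5) = 8x1
Unfold 1 (reflect across h@8): 4 holes -> [(3, 4), (4, 4), (11, 4), (12, 4)]
Unfold 2 (reflect across v@5): 8 holes -> [(3, 4), (3, 5), (4, 4), (4, 5), (11, 4), (11, 5), (12, 4), (12, 5)]
Unfold 3 (reflect across v@6): 16 holes -> [(3, 4), (3, 5), (3, 6), (3, 7), (4, 4), (4, 5), (4, 6), (4, 7), (11, 4), (11, 5), (11, 6), (11, 7), (12, 4), (12, 5), (12, 6), (12, 7)]
Unfold 4 (reflect across v@4): 32 holes -> [(3, 0), (3, 1), (3, 2), (3, 3), (3, 4), (3, 5), (3, 6), (3, 7), (4, 0), (4, 1), (4, 2), (4, 3), (4, 4), (4, 5), (4, 6), (4, 7), (11, 0), (11, 1), (11, 2), (11, 3), (11, 4), (11, 5), (11, 6), (11, 7), (12, 0), (12, 1), (12, 2), (12, 3), (12, 4), (12, 5), (12, 6), (12, 7)]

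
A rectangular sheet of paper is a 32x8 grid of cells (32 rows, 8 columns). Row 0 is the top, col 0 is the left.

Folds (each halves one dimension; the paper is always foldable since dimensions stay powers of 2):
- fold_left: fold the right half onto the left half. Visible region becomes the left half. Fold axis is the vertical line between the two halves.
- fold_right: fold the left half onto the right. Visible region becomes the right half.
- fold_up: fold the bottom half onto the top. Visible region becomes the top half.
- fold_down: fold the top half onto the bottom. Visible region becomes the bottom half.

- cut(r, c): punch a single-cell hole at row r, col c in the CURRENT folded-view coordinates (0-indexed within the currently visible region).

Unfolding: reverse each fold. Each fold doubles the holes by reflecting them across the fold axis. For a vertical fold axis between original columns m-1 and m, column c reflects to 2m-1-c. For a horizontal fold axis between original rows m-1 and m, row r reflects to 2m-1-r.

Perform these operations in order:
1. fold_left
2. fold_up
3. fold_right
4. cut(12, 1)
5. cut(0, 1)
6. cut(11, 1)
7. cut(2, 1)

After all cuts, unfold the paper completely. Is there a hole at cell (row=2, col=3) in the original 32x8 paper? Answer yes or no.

Answer: yes

Derivation:
Op 1 fold_left: fold axis v@4; visible region now rows[0,32) x cols[0,4) = 32x4
Op 2 fold_up: fold axis h@16; visible region now rows[0,16) x cols[0,4) = 16x4
Op 3 fold_right: fold axis v@2; visible region now rows[0,16) x cols[2,4) = 16x2
Op 4 cut(12, 1): punch at orig (12,3); cuts so far [(12, 3)]; region rows[0,16) x cols[2,4) = 16x2
Op 5 cut(0, 1): punch at orig (0,3); cuts so far [(0, 3), (12, 3)]; region rows[0,16) x cols[2,4) = 16x2
Op 6 cut(11, 1): punch at orig (11,3); cuts so far [(0, 3), (11, 3), (12, 3)]; region rows[0,16) x cols[2,4) = 16x2
Op 7 cut(2, 1): punch at orig (2,3); cuts so far [(0, 3), (2, 3), (11, 3), (12, 3)]; region rows[0,16) x cols[2,4) = 16x2
Unfold 1 (reflect across v@2): 8 holes -> [(0, 0), (0, 3), (2, 0), (2, 3), (11, 0), (11, 3), (12, 0), (12, 3)]
Unfold 2 (reflect across h@16): 16 holes -> [(0, 0), (0, 3), (2, 0), (2, 3), (11, 0), (11, 3), (12, 0), (12, 3), (19, 0), (19, 3), (20, 0), (20, 3), (29, 0), (29, 3), (31, 0), (31, 3)]
Unfold 3 (reflect across v@4): 32 holes -> [(0, 0), (0, 3), (0, 4), (0, 7), (2, 0), (2, 3), (2, 4), (2, 7), (11, 0), (11, 3), (11, 4), (11, 7), (12, 0), (12, 3), (12, 4), (12, 7), (19, 0), (19, 3), (19, 4), (19, 7), (20, 0), (20, 3), (20, 4), (20, 7), (29, 0), (29, 3), (29, 4), (29, 7), (31, 0), (31, 3), (31, 4), (31, 7)]
Holes: [(0, 0), (0, 3), (0, 4), (0, 7), (2, 0), (2, 3), (2, 4), (2, 7), (11, 0), (11, 3), (11, 4), (11, 7), (12, 0), (12, 3), (12, 4), (12, 7), (19, 0), (19, 3), (19, 4), (19, 7), (20, 0), (20, 3), (20, 4), (20, 7), (29, 0), (29, 3), (29, 4), (29, 7), (31, 0), (31, 3), (31, 4), (31, 7)]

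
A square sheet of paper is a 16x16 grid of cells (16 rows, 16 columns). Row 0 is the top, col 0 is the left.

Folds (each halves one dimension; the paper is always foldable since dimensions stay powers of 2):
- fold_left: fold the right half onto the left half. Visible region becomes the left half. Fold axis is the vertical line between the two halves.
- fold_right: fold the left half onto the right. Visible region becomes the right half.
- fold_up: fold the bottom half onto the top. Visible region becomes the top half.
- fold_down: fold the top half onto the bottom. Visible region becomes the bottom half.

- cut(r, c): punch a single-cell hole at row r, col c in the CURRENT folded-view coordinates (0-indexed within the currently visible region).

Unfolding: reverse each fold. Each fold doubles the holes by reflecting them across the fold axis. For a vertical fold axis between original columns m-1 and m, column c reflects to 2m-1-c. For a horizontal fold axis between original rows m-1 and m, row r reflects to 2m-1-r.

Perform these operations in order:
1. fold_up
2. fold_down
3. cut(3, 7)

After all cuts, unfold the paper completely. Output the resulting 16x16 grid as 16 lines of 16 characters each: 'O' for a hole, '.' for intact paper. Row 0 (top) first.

Answer: .......O........
................
................
................
................
................
................
.......O........
.......O........
................
................
................
................
................
................
.......O........

Derivation:
Op 1 fold_up: fold axis h@8; visible region now rows[0,8) x cols[0,16) = 8x16
Op 2 fold_down: fold axis h@4; visible region now rows[4,8) x cols[0,16) = 4x16
Op 3 cut(3, 7): punch at orig (7,7); cuts so far [(7, 7)]; region rows[4,8) x cols[0,16) = 4x16
Unfold 1 (reflect across h@4): 2 holes -> [(0, 7), (7, 7)]
Unfold 2 (reflect across h@8): 4 holes -> [(0, 7), (7, 7), (8, 7), (15, 7)]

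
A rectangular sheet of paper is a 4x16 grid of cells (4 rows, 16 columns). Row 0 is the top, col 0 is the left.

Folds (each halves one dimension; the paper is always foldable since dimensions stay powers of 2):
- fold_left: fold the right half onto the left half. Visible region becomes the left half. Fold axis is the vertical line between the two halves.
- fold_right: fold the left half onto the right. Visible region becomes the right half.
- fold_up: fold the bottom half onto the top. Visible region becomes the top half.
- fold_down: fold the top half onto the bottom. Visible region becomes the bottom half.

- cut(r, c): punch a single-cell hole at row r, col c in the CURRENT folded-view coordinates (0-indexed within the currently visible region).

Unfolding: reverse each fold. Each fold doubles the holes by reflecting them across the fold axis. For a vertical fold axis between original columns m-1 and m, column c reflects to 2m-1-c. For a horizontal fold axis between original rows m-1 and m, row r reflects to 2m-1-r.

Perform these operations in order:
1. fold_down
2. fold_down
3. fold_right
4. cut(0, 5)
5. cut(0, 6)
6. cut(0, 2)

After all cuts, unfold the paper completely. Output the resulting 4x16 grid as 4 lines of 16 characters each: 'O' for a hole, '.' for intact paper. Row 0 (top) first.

Op 1 fold_down: fold axis h@2; visible region now rows[2,4) x cols[0,16) = 2x16
Op 2 fold_down: fold axis h@3; visible region now rows[3,4) x cols[0,16) = 1x16
Op 3 fold_right: fold axis v@8; visible region now rows[3,4) x cols[8,16) = 1x8
Op 4 cut(0, 5): punch at orig (3,13); cuts so far [(3, 13)]; region rows[3,4) x cols[8,16) = 1x8
Op 5 cut(0, 6): punch at orig (3,14); cuts so far [(3, 13), (3, 14)]; region rows[3,4) x cols[8,16) = 1x8
Op 6 cut(0, 2): punch at orig (3,10); cuts so far [(3, 10), (3, 13), (3, 14)]; region rows[3,4) x cols[8,16) = 1x8
Unfold 1 (reflect across v@8): 6 holes -> [(3, 1), (3, 2), (3, 5), (3, 10), (3, 13), (3, 14)]
Unfold 2 (reflect across h@3): 12 holes -> [(2, 1), (2, 2), (2, 5), (2, 10), (2, 13), (2, 14), (3, 1), (3, 2), (3, 5), (3, 10), (3, 13), (3, 14)]
Unfold 3 (reflect across h@2): 24 holes -> [(0, 1), (0, 2), (0, 5), (0, 10), (0, 13), (0, 14), (1, 1), (1, 2), (1, 5), (1, 10), (1, 13), (1, 14), (2, 1), (2, 2), (2, 5), (2, 10), (2, 13), (2, 14), (3, 1), (3, 2), (3, 5), (3, 10), (3, 13), (3, 14)]

Answer: .OO..O....O..OO.
.OO..O....O..OO.
.OO..O....O..OO.
.OO..O....O..OO.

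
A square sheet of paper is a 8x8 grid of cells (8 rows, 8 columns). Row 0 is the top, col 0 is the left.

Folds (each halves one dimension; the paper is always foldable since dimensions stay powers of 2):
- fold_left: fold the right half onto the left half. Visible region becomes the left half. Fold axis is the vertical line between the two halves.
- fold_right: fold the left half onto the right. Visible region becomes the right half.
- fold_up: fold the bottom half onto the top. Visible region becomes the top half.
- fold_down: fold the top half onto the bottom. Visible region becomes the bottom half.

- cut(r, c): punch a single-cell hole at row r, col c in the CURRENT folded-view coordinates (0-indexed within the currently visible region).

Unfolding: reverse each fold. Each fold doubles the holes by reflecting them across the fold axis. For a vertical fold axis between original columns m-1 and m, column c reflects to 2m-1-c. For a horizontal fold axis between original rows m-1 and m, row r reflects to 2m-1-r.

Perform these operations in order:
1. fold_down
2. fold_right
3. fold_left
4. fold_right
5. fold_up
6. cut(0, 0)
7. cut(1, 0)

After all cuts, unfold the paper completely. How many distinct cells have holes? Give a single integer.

Op 1 fold_down: fold axis h@4; visible region now rows[4,8) x cols[0,8) = 4x8
Op 2 fold_right: fold axis v@4; visible region now rows[4,8) x cols[4,8) = 4x4
Op 3 fold_left: fold axis v@6; visible region now rows[4,8) x cols[4,6) = 4x2
Op 4 fold_right: fold axis v@5; visible region now rows[4,8) x cols[5,6) = 4x1
Op 5 fold_up: fold axis h@6; visible region now rows[4,6) x cols[5,6) = 2x1
Op 6 cut(0, 0): punch at orig (4,5); cuts so far [(4, 5)]; region rows[4,6) x cols[5,6) = 2x1
Op 7 cut(1, 0): punch at orig (5,5); cuts so far [(4, 5), (5, 5)]; region rows[4,6) x cols[5,6) = 2x1
Unfold 1 (reflect across h@6): 4 holes -> [(4, 5), (5, 5), (6, 5), (7, 5)]
Unfold 2 (reflect across v@5): 8 holes -> [(4, 4), (4, 5), (5, 4), (5, 5), (6, 4), (6, 5), (7, 4), (7, 5)]
Unfold 3 (reflect across v@6): 16 holes -> [(4, 4), (4, 5), (4, 6), (4, 7), (5, 4), (5, 5), (5, 6), (5, 7), (6, 4), (6, 5), (6, 6), (6, 7), (7, 4), (7, 5), (7, 6), (7, 7)]
Unfold 4 (reflect across v@4): 32 holes -> [(4, 0), (4, 1), (4, 2), (4, 3), (4, 4), (4, 5), (4, 6), (4, 7), (5, 0), (5, 1), (5, 2), (5, 3), (5, 4), (5, 5), (5, 6), (5, 7), (6, 0), (6, 1), (6, 2), (6, 3), (6, 4), (6, 5), (6, 6), (6, 7), (7, 0), (7, 1), (7, 2), (7, 3), (7, 4), (7, 5), (7, 6), (7, 7)]
Unfold 5 (reflect across h@4): 64 holes -> [(0, 0), (0, 1), (0, 2), (0, 3), (0, 4), (0, 5), (0, 6), (0, 7), (1, 0), (1, 1), (1, 2), (1, 3), (1, 4), (1, 5), (1, 6), (1, 7), (2, 0), (2, 1), (2, 2), (2, 3), (2, 4), (2, 5), (2, 6), (2, 7), (3, 0), (3, 1), (3, 2), (3, 3), (3, 4), (3, 5), (3, 6), (3, 7), (4, 0), (4, 1), (4, 2), (4, 3), (4, 4), (4, 5), (4, 6), (4, 7), (5, 0), (5, 1), (5, 2), (5, 3), (5, 4), (5, 5), (5, 6), (5, 7), (6, 0), (6, 1), (6, 2), (6, 3), (6, 4), (6, 5), (6, 6), (6, 7), (7, 0), (7, 1), (7, 2), (7, 3), (7, 4), (7, 5), (7, 6), (7, 7)]

Answer: 64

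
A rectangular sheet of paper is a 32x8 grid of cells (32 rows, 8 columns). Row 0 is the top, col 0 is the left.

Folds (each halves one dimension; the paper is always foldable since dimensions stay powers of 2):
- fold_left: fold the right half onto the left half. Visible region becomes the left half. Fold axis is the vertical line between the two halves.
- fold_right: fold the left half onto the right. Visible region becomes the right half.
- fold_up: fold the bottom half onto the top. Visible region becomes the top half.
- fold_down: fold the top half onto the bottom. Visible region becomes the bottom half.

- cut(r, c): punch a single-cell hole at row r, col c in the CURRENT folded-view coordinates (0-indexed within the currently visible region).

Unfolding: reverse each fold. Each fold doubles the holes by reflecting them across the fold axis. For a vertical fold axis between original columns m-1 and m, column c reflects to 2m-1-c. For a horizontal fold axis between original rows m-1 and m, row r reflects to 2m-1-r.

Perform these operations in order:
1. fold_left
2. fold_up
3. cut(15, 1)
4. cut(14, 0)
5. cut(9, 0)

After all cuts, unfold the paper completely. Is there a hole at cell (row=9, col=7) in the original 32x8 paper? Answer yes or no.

Answer: yes

Derivation:
Op 1 fold_left: fold axis v@4; visible region now rows[0,32) x cols[0,4) = 32x4
Op 2 fold_up: fold axis h@16; visible region now rows[0,16) x cols[0,4) = 16x4
Op 3 cut(15, 1): punch at orig (15,1); cuts so far [(15, 1)]; region rows[0,16) x cols[0,4) = 16x4
Op 4 cut(14, 0): punch at orig (14,0); cuts so far [(14, 0), (15, 1)]; region rows[0,16) x cols[0,4) = 16x4
Op 5 cut(9, 0): punch at orig (9,0); cuts so far [(9, 0), (14, 0), (15, 1)]; region rows[0,16) x cols[0,4) = 16x4
Unfold 1 (reflect across h@16): 6 holes -> [(9, 0), (14, 0), (15, 1), (16, 1), (17, 0), (22, 0)]
Unfold 2 (reflect across v@4): 12 holes -> [(9, 0), (9, 7), (14, 0), (14, 7), (15, 1), (15, 6), (16, 1), (16, 6), (17, 0), (17, 7), (22, 0), (22, 7)]
Holes: [(9, 0), (9, 7), (14, 0), (14, 7), (15, 1), (15, 6), (16, 1), (16, 6), (17, 0), (17, 7), (22, 0), (22, 7)]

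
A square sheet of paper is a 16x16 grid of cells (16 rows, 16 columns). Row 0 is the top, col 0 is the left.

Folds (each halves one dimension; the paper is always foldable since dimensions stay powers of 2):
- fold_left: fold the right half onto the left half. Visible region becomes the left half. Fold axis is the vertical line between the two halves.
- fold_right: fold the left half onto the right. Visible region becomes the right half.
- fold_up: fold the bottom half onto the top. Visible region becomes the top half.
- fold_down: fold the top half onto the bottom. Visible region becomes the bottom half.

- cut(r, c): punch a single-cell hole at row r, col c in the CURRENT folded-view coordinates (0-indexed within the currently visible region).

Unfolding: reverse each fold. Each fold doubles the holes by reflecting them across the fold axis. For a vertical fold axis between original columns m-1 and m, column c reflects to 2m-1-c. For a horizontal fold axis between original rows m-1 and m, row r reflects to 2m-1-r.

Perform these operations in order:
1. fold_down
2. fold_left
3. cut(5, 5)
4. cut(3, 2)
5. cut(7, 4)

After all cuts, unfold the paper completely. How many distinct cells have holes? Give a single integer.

Op 1 fold_down: fold axis h@8; visible region now rows[8,16) x cols[0,16) = 8x16
Op 2 fold_left: fold axis v@8; visible region now rows[8,16) x cols[0,8) = 8x8
Op 3 cut(5, 5): punch at orig (13,5); cuts so far [(13, 5)]; region rows[8,16) x cols[0,8) = 8x8
Op 4 cut(3, 2): punch at orig (11,2); cuts so far [(11, 2), (13, 5)]; region rows[8,16) x cols[0,8) = 8x8
Op 5 cut(7, 4): punch at orig (15,4); cuts so far [(11, 2), (13, 5), (15, 4)]; region rows[8,16) x cols[0,8) = 8x8
Unfold 1 (reflect across v@8): 6 holes -> [(11, 2), (11, 13), (13, 5), (13, 10), (15, 4), (15, 11)]
Unfold 2 (reflect across h@8): 12 holes -> [(0, 4), (0, 11), (2, 5), (2, 10), (4, 2), (4, 13), (11, 2), (11, 13), (13, 5), (13, 10), (15, 4), (15, 11)]

Answer: 12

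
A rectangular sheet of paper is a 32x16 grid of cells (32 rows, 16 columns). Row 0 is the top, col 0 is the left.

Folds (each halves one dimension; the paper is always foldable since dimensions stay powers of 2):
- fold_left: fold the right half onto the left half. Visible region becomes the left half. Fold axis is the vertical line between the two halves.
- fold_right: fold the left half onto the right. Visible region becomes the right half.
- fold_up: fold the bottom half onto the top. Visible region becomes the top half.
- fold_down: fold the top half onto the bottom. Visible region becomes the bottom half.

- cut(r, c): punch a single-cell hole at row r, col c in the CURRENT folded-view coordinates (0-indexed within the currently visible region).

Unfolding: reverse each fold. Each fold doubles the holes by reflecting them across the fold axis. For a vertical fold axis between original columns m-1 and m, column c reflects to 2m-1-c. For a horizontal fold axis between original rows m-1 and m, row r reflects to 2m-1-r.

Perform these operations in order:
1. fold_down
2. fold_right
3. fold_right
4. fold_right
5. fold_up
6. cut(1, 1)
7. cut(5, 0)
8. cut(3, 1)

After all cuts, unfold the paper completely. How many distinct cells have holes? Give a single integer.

Answer: 96

Derivation:
Op 1 fold_down: fold axis h@16; visible region now rows[16,32) x cols[0,16) = 16x16
Op 2 fold_right: fold axis v@8; visible region now rows[16,32) x cols[8,16) = 16x8
Op 3 fold_right: fold axis v@12; visible region now rows[16,32) x cols[12,16) = 16x4
Op 4 fold_right: fold axis v@14; visible region now rows[16,32) x cols[14,16) = 16x2
Op 5 fold_up: fold axis h@24; visible region now rows[16,24) x cols[14,16) = 8x2
Op 6 cut(1, 1): punch at orig (17,15); cuts so far [(17, 15)]; region rows[16,24) x cols[14,16) = 8x2
Op 7 cut(5, 0): punch at orig (21,14); cuts so far [(17, 15), (21, 14)]; region rows[16,24) x cols[14,16) = 8x2
Op 8 cut(3, 1): punch at orig (19,15); cuts so far [(17, 15), (19, 15), (21, 14)]; region rows[16,24) x cols[14,16) = 8x2
Unfold 1 (reflect across h@24): 6 holes -> [(17, 15), (19, 15), (21, 14), (26, 14), (28, 15), (30, 15)]
Unfold 2 (reflect across v@14): 12 holes -> [(17, 12), (17, 15), (19, 12), (19, 15), (21, 13), (21, 14), (26, 13), (26, 14), (28, 12), (28, 15), (30, 12), (30, 15)]
Unfold 3 (reflect across v@12): 24 holes -> [(17, 8), (17, 11), (17, 12), (17, 15), (19, 8), (19, 11), (19, 12), (19, 15), (21, 9), (21, 10), (21, 13), (21, 14), (26, 9), (26, 10), (26, 13), (26, 14), (28, 8), (28, 11), (28, 12), (28, 15), (30, 8), (30, 11), (30, 12), (30, 15)]
Unfold 4 (reflect across v@8): 48 holes -> [(17, 0), (17, 3), (17, 4), (17, 7), (17, 8), (17, 11), (17, 12), (17, 15), (19, 0), (19, 3), (19, 4), (19, 7), (19, 8), (19, 11), (19, 12), (19, 15), (21, 1), (21, 2), (21, 5), (21, 6), (21, 9), (21, 10), (21, 13), (21, 14), (26, 1), (26, 2), (26, 5), (26, 6), (26, 9), (26, 10), (26, 13), (26, 14), (28, 0), (28, 3), (28, 4), (28, 7), (28, 8), (28, 11), (28, 12), (28, 15), (30, 0), (30, 3), (30, 4), (30, 7), (30, 8), (30, 11), (30, 12), (30, 15)]
Unfold 5 (reflect across h@16): 96 holes -> [(1, 0), (1, 3), (1, 4), (1, 7), (1, 8), (1, 11), (1, 12), (1, 15), (3, 0), (3, 3), (3, 4), (3, 7), (3, 8), (3, 11), (3, 12), (3, 15), (5, 1), (5, 2), (5, 5), (5, 6), (5, 9), (5, 10), (5, 13), (5, 14), (10, 1), (10, 2), (10, 5), (10, 6), (10, 9), (10, 10), (10, 13), (10, 14), (12, 0), (12, 3), (12, 4), (12, 7), (12, 8), (12, 11), (12, 12), (12, 15), (14, 0), (14, 3), (14, 4), (14, 7), (14, 8), (14, 11), (14, 12), (14, 15), (17, 0), (17, 3), (17, 4), (17, 7), (17, 8), (17, 11), (17, 12), (17, 15), (19, 0), (19, 3), (19, 4), (19, 7), (19, 8), (19, 11), (19, 12), (19, 15), (21, 1), (21, 2), (21, 5), (21, 6), (21, 9), (21, 10), (21, 13), (21, 14), (26, 1), (26, 2), (26, 5), (26, 6), (26, 9), (26, 10), (26, 13), (26, 14), (28, 0), (28, 3), (28, 4), (28, 7), (28, 8), (28, 11), (28, 12), (28, 15), (30, 0), (30, 3), (30, 4), (30, 7), (30, 8), (30, 11), (30, 12), (30, 15)]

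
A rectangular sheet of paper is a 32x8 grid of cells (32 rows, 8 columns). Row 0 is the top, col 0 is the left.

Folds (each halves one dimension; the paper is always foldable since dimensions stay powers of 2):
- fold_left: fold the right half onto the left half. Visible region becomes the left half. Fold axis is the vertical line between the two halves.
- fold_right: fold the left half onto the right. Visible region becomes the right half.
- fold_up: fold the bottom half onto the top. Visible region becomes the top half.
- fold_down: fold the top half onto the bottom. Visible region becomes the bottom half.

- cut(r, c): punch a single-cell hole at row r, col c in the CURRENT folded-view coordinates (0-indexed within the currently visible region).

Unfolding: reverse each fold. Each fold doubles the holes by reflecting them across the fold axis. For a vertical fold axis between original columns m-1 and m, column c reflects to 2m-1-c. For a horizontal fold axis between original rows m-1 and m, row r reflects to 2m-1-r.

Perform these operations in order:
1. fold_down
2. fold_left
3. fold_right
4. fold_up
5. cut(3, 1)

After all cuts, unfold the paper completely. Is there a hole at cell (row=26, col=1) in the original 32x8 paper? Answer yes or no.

Op 1 fold_down: fold axis h@16; visible region now rows[16,32) x cols[0,8) = 16x8
Op 2 fold_left: fold axis v@4; visible region now rows[16,32) x cols[0,4) = 16x4
Op 3 fold_right: fold axis v@2; visible region now rows[16,32) x cols[2,4) = 16x2
Op 4 fold_up: fold axis h@24; visible region now rows[16,24) x cols[2,4) = 8x2
Op 5 cut(3, 1): punch at orig (19,3); cuts so far [(19, 3)]; region rows[16,24) x cols[2,4) = 8x2
Unfold 1 (reflect across h@24): 2 holes -> [(19, 3), (28, 3)]
Unfold 2 (reflect across v@2): 4 holes -> [(19, 0), (19, 3), (28, 0), (28, 3)]
Unfold 3 (reflect across v@4): 8 holes -> [(19, 0), (19, 3), (19, 4), (19, 7), (28, 0), (28, 3), (28, 4), (28, 7)]
Unfold 4 (reflect across h@16): 16 holes -> [(3, 0), (3, 3), (3, 4), (3, 7), (12, 0), (12, 3), (12, 4), (12, 7), (19, 0), (19, 3), (19, 4), (19, 7), (28, 0), (28, 3), (28, 4), (28, 7)]
Holes: [(3, 0), (3, 3), (3, 4), (3, 7), (12, 0), (12, 3), (12, 4), (12, 7), (19, 0), (19, 3), (19, 4), (19, 7), (28, 0), (28, 3), (28, 4), (28, 7)]

Answer: no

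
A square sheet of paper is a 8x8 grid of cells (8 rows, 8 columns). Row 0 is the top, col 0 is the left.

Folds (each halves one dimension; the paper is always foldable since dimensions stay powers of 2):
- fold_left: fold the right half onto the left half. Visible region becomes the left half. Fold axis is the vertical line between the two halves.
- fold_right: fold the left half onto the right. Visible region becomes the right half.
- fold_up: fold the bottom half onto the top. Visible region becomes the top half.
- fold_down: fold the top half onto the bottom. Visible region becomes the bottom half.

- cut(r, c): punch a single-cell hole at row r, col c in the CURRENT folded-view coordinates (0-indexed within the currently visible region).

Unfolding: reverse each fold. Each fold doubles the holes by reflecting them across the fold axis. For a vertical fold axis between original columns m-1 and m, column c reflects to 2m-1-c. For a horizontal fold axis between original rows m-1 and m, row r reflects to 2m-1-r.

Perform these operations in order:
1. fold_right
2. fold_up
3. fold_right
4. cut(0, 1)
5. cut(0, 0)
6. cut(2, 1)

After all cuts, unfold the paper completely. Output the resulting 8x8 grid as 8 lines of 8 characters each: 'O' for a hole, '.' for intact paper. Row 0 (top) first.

Op 1 fold_right: fold axis v@4; visible region now rows[0,8) x cols[4,8) = 8x4
Op 2 fold_up: fold axis h@4; visible region now rows[0,4) x cols[4,8) = 4x4
Op 3 fold_right: fold axis v@6; visible region now rows[0,4) x cols[6,8) = 4x2
Op 4 cut(0, 1): punch at orig (0,7); cuts so far [(0, 7)]; region rows[0,4) x cols[6,8) = 4x2
Op 5 cut(0, 0): punch at orig (0,6); cuts so far [(0, 6), (0, 7)]; region rows[0,4) x cols[6,8) = 4x2
Op 6 cut(2, 1): punch at orig (2,7); cuts so far [(0, 6), (0, 7), (2, 7)]; region rows[0,4) x cols[6,8) = 4x2
Unfold 1 (reflect across v@6): 6 holes -> [(0, 4), (0, 5), (0, 6), (0, 7), (2, 4), (2, 7)]
Unfold 2 (reflect across h@4): 12 holes -> [(0, 4), (0, 5), (0, 6), (0, 7), (2, 4), (2, 7), (5, 4), (5, 7), (7, 4), (7, 5), (7, 6), (7, 7)]
Unfold 3 (reflect across v@4): 24 holes -> [(0, 0), (0, 1), (0, 2), (0, 3), (0, 4), (0, 5), (0, 6), (0, 7), (2, 0), (2, 3), (2, 4), (2, 7), (5, 0), (5, 3), (5, 4), (5, 7), (7, 0), (7, 1), (7, 2), (7, 3), (7, 4), (7, 5), (7, 6), (7, 7)]

Answer: OOOOOOOO
........
O..OO..O
........
........
O..OO..O
........
OOOOOOOO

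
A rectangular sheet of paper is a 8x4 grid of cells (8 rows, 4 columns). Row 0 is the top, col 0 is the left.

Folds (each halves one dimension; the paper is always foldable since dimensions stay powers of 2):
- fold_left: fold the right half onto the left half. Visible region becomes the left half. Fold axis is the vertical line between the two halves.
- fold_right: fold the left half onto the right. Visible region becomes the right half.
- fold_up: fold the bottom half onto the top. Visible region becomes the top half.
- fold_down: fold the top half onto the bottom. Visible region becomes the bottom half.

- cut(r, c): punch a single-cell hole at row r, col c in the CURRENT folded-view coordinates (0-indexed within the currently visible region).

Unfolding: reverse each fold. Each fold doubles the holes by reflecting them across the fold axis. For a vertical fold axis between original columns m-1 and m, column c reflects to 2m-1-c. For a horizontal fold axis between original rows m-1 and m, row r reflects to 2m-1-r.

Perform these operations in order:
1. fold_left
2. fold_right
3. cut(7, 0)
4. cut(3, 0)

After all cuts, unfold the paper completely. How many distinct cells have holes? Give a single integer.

Answer: 8

Derivation:
Op 1 fold_left: fold axis v@2; visible region now rows[0,8) x cols[0,2) = 8x2
Op 2 fold_right: fold axis v@1; visible region now rows[0,8) x cols[1,2) = 8x1
Op 3 cut(7, 0): punch at orig (7,1); cuts so far [(7, 1)]; region rows[0,8) x cols[1,2) = 8x1
Op 4 cut(3, 0): punch at orig (3,1); cuts so far [(3, 1), (7, 1)]; region rows[0,8) x cols[1,2) = 8x1
Unfold 1 (reflect across v@1): 4 holes -> [(3, 0), (3, 1), (7, 0), (7, 1)]
Unfold 2 (reflect across v@2): 8 holes -> [(3, 0), (3, 1), (3, 2), (3, 3), (7, 0), (7, 1), (7, 2), (7, 3)]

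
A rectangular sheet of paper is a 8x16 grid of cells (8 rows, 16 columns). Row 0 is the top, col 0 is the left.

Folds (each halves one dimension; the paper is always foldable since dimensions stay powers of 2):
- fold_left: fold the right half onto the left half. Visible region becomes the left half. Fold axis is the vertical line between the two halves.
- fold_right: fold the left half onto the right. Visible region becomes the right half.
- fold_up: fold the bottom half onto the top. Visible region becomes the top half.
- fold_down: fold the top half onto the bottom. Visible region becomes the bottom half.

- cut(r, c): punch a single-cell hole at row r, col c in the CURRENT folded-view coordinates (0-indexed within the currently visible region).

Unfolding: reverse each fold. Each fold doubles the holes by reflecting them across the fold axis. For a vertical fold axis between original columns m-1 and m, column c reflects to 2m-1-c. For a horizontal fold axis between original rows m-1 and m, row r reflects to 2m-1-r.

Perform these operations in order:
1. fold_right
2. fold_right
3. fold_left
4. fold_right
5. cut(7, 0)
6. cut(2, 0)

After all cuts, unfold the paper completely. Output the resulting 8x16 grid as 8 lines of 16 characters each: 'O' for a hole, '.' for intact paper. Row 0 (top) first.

Answer: ................
................
OOOOOOOOOOOOOOOO
................
................
................
................
OOOOOOOOOOOOOOOO

Derivation:
Op 1 fold_right: fold axis v@8; visible region now rows[0,8) x cols[8,16) = 8x8
Op 2 fold_right: fold axis v@12; visible region now rows[0,8) x cols[12,16) = 8x4
Op 3 fold_left: fold axis v@14; visible region now rows[0,8) x cols[12,14) = 8x2
Op 4 fold_right: fold axis v@13; visible region now rows[0,8) x cols[13,14) = 8x1
Op 5 cut(7, 0): punch at orig (7,13); cuts so far [(7, 13)]; region rows[0,8) x cols[13,14) = 8x1
Op 6 cut(2, 0): punch at orig (2,13); cuts so far [(2, 13), (7, 13)]; region rows[0,8) x cols[13,14) = 8x1
Unfold 1 (reflect across v@13): 4 holes -> [(2, 12), (2, 13), (7, 12), (7, 13)]
Unfold 2 (reflect across v@14): 8 holes -> [(2, 12), (2, 13), (2, 14), (2, 15), (7, 12), (7, 13), (7, 14), (7, 15)]
Unfold 3 (reflect across v@12): 16 holes -> [(2, 8), (2, 9), (2, 10), (2, 11), (2, 12), (2, 13), (2, 14), (2, 15), (7, 8), (7, 9), (7, 10), (7, 11), (7, 12), (7, 13), (7, 14), (7, 15)]
Unfold 4 (reflect across v@8): 32 holes -> [(2, 0), (2, 1), (2, 2), (2, 3), (2, 4), (2, 5), (2, 6), (2, 7), (2, 8), (2, 9), (2, 10), (2, 11), (2, 12), (2, 13), (2, 14), (2, 15), (7, 0), (7, 1), (7, 2), (7, 3), (7, 4), (7, 5), (7, 6), (7, 7), (7, 8), (7, 9), (7, 10), (7, 11), (7, 12), (7, 13), (7, 14), (7, 15)]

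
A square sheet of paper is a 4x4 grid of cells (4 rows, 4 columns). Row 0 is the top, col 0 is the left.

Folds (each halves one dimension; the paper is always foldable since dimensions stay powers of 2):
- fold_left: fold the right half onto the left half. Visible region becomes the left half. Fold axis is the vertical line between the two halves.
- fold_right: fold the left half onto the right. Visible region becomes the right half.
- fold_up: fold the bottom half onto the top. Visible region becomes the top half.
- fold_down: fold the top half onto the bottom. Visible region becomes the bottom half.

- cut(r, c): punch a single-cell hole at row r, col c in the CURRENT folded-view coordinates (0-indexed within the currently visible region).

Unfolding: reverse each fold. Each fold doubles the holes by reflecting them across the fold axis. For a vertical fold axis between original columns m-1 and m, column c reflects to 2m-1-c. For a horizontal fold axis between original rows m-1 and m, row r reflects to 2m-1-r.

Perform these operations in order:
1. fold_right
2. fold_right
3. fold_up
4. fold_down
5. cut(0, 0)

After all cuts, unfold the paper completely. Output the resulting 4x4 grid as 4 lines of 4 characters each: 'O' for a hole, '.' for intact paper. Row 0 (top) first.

Answer: OOOO
OOOO
OOOO
OOOO

Derivation:
Op 1 fold_right: fold axis v@2; visible region now rows[0,4) x cols[2,4) = 4x2
Op 2 fold_right: fold axis v@3; visible region now rows[0,4) x cols[3,4) = 4x1
Op 3 fold_up: fold axis h@2; visible region now rows[0,2) x cols[3,4) = 2x1
Op 4 fold_down: fold axis h@1; visible region now rows[1,2) x cols[3,4) = 1x1
Op 5 cut(0, 0): punch at orig (1,3); cuts so far [(1, 3)]; region rows[1,2) x cols[3,4) = 1x1
Unfold 1 (reflect across h@1): 2 holes -> [(0, 3), (1, 3)]
Unfold 2 (reflect across h@2): 4 holes -> [(0, 3), (1, 3), (2, 3), (3, 3)]
Unfold 3 (reflect across v@3): 8 holes -> [(0, 2), (0, 3), (1, 2), (1, 3), (2, 2), (2, 3), (3, 2), (3, 3)]
Unfold 4 (reflect across v@2): 16 holes -> [(0, 0), (0, 1), (0, 2), (0, 3), (1, 0), (1, 1), (1, 2), (1, 3), (2, 0), (2, 1), (2, 2), (2, 3), (3, 0), (3, 1), (3, 2), (3, 3)]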